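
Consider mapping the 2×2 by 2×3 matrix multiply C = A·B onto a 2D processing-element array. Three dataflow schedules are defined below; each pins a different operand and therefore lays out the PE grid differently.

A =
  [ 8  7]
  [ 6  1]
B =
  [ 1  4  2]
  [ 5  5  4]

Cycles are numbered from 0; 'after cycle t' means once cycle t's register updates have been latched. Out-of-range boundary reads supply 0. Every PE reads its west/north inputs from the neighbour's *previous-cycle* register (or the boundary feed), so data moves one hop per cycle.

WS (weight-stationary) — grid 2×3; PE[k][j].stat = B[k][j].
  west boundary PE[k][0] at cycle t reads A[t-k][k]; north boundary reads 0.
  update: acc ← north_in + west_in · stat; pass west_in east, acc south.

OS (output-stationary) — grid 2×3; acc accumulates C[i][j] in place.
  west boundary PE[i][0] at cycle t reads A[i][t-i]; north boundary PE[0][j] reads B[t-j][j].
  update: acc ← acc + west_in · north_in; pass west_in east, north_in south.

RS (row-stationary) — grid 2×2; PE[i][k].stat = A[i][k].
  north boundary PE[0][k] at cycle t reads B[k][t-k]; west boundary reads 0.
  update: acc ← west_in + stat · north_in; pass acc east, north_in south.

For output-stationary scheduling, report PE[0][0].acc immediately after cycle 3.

PE[0][0].acc = 43

OS 2×3: PE[0][0] cycle-by-cycle (with neighbour feeds):
  step 0 · PE0,0: acc=8; fwd→8 fwd↓1
  step 1 · PE0,0: acc=43; fwd→7 fwd↓5
  step 2 · PE0,0: acc=43; fwd→0 fwd↓0
  step 3 · PE0,0: acc=43; fwd→0 fwd↓0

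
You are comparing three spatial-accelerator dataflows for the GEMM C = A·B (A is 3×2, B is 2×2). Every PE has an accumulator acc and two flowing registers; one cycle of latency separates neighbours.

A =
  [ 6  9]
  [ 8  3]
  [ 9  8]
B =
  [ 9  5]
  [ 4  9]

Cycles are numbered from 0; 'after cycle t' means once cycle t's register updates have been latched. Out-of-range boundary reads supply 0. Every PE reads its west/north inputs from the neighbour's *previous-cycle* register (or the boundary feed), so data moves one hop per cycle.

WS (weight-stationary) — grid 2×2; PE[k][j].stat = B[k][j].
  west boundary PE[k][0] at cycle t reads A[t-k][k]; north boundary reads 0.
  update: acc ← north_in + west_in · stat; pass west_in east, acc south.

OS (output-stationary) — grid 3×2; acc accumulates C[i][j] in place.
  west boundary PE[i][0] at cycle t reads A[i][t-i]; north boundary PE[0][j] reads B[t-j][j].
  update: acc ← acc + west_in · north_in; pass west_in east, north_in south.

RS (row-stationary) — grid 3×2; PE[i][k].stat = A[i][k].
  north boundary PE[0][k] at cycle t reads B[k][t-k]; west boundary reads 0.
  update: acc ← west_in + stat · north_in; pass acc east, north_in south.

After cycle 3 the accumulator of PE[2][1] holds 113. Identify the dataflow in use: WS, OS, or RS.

WS: PE[2][1] is outside its 2×2 grid.
OS [3×2] PE[2][1] across cycles:
  [0] (2,1) acc=0 (h:0 v:0)
  [1] (2,1) acc=0 (h:0 v:0)
  [2] (2,1) acc=0 (h:0 v:0)
  [3] (2,1) acc=45 (h:9 v:5)
RS [3×2] PE[2][1] across cycles:
  [0] (2,1) acc=0 (h:0 v:0)
  [1] (2,1) acc=0 (h:0 v:0)
  [2] (2,1) acc=0 (h:0 v:0)
  [3] (2,1) acc=113 (h:113 v:4)

dataflow = RS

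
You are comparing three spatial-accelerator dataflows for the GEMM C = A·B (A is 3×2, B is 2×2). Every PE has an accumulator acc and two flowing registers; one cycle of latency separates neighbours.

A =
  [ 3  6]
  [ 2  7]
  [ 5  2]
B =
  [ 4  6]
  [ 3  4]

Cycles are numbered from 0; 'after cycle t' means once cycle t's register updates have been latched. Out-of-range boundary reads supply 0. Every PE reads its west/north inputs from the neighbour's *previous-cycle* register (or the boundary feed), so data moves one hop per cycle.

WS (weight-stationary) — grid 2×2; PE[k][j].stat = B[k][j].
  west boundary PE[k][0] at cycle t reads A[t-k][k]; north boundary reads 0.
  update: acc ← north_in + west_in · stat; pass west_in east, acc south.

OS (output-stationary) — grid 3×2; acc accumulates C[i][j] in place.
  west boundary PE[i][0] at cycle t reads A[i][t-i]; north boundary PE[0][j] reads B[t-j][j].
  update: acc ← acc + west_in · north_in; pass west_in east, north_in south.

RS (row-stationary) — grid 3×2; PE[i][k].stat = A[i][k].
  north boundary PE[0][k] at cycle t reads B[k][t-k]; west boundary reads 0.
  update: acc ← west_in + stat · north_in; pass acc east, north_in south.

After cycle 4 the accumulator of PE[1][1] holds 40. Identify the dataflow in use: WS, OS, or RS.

dataflow = OS

WS (2×2 grid), PE[1][1]:
  step 0 · PE1,1: acc=0; fwd→0 fwd↓0
  step 1 · PE1,1: acc=0; fwd→0 fwd↓0
  step 2 · PE1,1: acc=42; fwd→6 fwd↓42
  step 3 · PE1,1: acc=40; fwd→7 fwd↓40
  step 4 · PE1,1: acc=38; fwd→2 fwd↓38
OS (3×2 grid), PE[1][1]:
  step 0 · PE1,1: acc=0; fwd→0 fwd↓0
  step 1 · PE1,1: acc=0; fwd→0 fwd↓0
  step 2 · PE1,1: acc=12; fwd→2 fwd↓6
  step 3 · PE1,1: acc=40; fwd→7 fwd↓4
  step 4 · PE1,1: acc=40; fwd→0 fwd↓0
RS (3×2 grid), PE[1][1]:
  step 0 · PE1,1: acc=0; fwd→0 fwd↓0
  step 1 · PE1,1: acc=0; fwd→0 fwd↓0
  step 2 · PE1,1: acc=29; fwd→29 fwd↓3
  step 3 · PE1,1: acc=40; fwd→40 fwd↓4
  step 4 · PE1,1: acc=0; fwd→0 fwd↓0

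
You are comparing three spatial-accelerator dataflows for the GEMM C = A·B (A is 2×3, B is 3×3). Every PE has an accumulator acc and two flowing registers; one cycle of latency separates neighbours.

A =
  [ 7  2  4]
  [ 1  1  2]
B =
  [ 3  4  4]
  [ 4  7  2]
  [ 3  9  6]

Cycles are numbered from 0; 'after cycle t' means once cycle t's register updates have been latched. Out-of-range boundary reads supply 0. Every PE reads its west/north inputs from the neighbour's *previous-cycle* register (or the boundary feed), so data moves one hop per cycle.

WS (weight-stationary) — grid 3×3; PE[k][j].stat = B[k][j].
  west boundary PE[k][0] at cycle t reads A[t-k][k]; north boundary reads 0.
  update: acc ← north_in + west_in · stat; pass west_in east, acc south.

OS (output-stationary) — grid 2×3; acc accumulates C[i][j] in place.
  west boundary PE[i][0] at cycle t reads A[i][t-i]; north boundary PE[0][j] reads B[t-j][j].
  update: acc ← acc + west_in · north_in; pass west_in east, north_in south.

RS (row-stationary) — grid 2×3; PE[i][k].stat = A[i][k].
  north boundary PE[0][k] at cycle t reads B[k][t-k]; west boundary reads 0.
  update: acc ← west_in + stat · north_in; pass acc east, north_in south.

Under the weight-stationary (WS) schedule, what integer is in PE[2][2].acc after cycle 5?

PE[2][2].acc = 18

WS (3×3). Following PE[2][2] plus its west/north inputs:
  t=0 PE[1][2]: acc=0 h=0 v=0
  t=0 PE[2][1]: acc=0 h=0 v=0
  t=0 PE[2][2]: acc=0 h=0 v=0
  t=1 PE[1][2]: acc=0 h=0 v=0
  t=1 PE[2][1]: acc=0 h=0 v=0
  t=1 PE[2][2]: acc=0 h=0 v=0
  t=2 PE[1][2]: acc=0 h=0 v=0
  t=2 PE[2][1]: acc=0 h=0 v=0
  t=2 PE[2][2]: acc=0 h=0 v=0
  t=3 PE[1][2]: acc=32 h=2 v=32
  t=3 PE[2][1]: acc=78 h=4 v=78
  t=3 PE[2][2]: acc=0 h=0 v=0
  t=4 PE[1][2]: acc=6 h=1 v=6
  t=4 PE[2][1]: acc=29 h=2 v=29
  t=4 PE[2][2]: acc=56 h=4 v=56
  t=5 PE[1][2]: acc=0 h=0 v=0
  t=5 PE[2][1]: acc=0 h=0 v=0
  t=5 PE[2][2]: acc=18 h=2 v=18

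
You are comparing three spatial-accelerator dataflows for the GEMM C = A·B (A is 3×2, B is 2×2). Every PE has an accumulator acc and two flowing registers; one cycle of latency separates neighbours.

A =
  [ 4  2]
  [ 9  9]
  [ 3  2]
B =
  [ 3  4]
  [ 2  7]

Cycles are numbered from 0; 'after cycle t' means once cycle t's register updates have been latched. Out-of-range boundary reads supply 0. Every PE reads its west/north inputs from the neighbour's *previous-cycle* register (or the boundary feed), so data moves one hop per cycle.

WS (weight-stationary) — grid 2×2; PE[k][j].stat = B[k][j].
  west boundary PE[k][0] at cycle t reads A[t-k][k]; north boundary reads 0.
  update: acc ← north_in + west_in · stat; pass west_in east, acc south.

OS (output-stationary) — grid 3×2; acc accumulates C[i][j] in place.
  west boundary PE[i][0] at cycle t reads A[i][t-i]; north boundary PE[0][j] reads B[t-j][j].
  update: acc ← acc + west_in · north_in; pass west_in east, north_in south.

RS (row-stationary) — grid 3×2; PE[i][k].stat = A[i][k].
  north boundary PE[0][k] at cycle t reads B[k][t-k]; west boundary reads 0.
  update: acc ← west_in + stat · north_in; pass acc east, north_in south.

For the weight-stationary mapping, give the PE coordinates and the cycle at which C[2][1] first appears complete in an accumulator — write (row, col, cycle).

(row, col, cycle) = (1, 1, 4)

WS — PE[1][1] is where C[2][1] collects:
  t=0 PE[1][1]: acc=0 h=0 v=0
  t=1 PE[1][1]: acc=0 h=0 v=0
  t=2 PE[1][1]: acc=30 h=2 v=30
  t=3 PE[1][1]: acc=99 h=9 v=99
  t=4 PE[1][1]: acc=26 h=2 v=26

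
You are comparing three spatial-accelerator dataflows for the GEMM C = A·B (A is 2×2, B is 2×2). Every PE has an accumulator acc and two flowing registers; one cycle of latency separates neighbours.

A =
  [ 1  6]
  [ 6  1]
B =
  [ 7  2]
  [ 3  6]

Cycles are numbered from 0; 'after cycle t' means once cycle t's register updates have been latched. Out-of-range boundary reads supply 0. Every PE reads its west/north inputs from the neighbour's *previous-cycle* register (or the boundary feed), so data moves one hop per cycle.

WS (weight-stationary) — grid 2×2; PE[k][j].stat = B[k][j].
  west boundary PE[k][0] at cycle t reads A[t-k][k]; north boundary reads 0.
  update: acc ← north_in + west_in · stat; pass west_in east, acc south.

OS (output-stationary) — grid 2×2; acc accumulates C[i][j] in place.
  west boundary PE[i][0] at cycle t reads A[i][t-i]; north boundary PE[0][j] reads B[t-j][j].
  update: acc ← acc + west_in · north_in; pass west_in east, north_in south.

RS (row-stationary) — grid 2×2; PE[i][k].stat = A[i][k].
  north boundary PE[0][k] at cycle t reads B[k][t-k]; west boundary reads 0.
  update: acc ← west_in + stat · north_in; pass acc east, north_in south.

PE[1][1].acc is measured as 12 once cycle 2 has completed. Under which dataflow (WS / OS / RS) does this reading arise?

dataflow = OS

WS [2×2] PE[1][1] across cycles:
  cycle 0: PE[1][1] → acc 0, east 0, south 0
  cycle 1: PE[1][1] → acc 0, east 0, south 0
  cycle 2: PE[1][1] → acc 38, east 6, south 38
OS [2×2] PE[1][1] across cycles:
  cycle 0: PE[1][1] → acc 0, east 0, south 0
  cycle 1: PE[1][1] → acc 0, east 0, south 0
  cycle 2: PE[1][1] → acc 12, east 6, south 2
RS [2×2] PE[1][1] across cycles:
  cycle 0: PE[1][1] → acc 0, east 0, south 0
  cycle 1: PE[1][1] → acc 0, east 0, south 0
  cycle 2: PE[1][1] → acc 45, east 45, south 3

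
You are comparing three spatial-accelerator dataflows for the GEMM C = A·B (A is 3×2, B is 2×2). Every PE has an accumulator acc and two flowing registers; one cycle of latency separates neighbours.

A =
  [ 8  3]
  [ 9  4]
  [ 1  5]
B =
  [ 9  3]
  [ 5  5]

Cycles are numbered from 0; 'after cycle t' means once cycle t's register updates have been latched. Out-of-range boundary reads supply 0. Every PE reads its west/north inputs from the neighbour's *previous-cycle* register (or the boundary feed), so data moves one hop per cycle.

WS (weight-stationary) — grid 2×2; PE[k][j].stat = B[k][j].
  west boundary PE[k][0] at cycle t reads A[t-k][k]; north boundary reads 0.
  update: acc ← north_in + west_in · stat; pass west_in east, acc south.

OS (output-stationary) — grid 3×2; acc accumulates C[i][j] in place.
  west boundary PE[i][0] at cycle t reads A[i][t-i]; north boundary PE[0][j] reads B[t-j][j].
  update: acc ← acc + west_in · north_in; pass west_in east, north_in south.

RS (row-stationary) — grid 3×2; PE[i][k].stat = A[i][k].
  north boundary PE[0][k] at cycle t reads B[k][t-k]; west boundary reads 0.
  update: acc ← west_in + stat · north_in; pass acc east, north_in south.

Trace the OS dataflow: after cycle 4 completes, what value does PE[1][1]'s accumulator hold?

PE[1][1].acc = 47

Tracing OS — 3×2 array, target PE[1][1]:
  after 0 — PE[0][1] acc=0, pass-E 0, pass-S 0
  after 0 — PE[1][0] acc=0, pass-E 0, pass-S 0
  after 0 — PE[1][1] acc=0, pass-E 0, pass-S 0
  after 1 — PE[0][1] acc=24, pass-E 8, pass-S 3
  after 1 — PE[1][0] acc=81, pass-E 9, pass-S 9
  after 1 — PE[1][1] acc=0, pass-E 0, pass-S 0
  after 2 — PE[0][1] acc=39, pass-E 3, pass-S 5
  after 2 — PE[1][0] acc=101, pass-E 4, pass-S 5
  after 2 — PE[1][1] acc=27, pass-E 9, pass-S 3
  after 3 — PE[0][1] acc=39, pass-E 0, pass-S 0
  after 3 — PE[1][0] acc=101, pass-E 0, pass-S 0
  after 3 — PE[1][1] acc=47, pass-E 4, pass-S 5
  after 4 — PE[0][1] acc=39, pass-E 0, pass-S 0
  after 4 — PE[1][0] acc=101, pass-E 0, pass-S 0
  after 4 — PE[1][1] acc=47, pass-E 0, pass-S 0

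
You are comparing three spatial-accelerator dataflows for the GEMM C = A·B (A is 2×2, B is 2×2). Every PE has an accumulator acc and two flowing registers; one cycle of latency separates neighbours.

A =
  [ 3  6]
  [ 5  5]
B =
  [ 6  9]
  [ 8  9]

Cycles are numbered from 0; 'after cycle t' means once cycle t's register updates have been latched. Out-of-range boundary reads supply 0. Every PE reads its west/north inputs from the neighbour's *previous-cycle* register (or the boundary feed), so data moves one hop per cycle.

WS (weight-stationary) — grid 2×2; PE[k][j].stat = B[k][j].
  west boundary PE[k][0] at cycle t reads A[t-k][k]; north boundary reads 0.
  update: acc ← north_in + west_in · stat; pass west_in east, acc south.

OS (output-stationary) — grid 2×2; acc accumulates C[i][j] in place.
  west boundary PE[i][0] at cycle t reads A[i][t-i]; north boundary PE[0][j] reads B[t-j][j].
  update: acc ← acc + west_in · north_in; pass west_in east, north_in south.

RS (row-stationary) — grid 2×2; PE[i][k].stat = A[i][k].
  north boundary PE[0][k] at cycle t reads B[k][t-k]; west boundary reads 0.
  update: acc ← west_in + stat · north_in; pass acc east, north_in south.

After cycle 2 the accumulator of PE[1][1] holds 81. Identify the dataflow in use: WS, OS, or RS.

— WS: 2×2; PE[1][1] trace:
  after 0 — PE[1][1] acc=0, pass-E 0, pass-S 0
  after 1 — PE[1][1] acc=0, pass-E 0, pass-S 0
  after 2 — PE[1][1] acc=81, pass-E 6, pass-S 81
— OS: 2×2; PE[1][1] trace:
  after 0 — PE[1][1] acc=0, pass-E 0, pass-S 0
  after 1 — PE[1][1] acc=0, pass-E 0, pass-S 0
  after 2 — PE[1][1] acc=45, pass-E 5, pass-S 9
— RS: 2×2; PE[1][1] trace:
  after 0 — PE[1][1] acc=0, pass-E 0, pass-S 0
  after 1 — PE[1][1] acc=0, pass-E 0, pass-S 0
  after 2 — PE[1][1] acc=70, pass-E 70, pass-S 8

dataflow = WS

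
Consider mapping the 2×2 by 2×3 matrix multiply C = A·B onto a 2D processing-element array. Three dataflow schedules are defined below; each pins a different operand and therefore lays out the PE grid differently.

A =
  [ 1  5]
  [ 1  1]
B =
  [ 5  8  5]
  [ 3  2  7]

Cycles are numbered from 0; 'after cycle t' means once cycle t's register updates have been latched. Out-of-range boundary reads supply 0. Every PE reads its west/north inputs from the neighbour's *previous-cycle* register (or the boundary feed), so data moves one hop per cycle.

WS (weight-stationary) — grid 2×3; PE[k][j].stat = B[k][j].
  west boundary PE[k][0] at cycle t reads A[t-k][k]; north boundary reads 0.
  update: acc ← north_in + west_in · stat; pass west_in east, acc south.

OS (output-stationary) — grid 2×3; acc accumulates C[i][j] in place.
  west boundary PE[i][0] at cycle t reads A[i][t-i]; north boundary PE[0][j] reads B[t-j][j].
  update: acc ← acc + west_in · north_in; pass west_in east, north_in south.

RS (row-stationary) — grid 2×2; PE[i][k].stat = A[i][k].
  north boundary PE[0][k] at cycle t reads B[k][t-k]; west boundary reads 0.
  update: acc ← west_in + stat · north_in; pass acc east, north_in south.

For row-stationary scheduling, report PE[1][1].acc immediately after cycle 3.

PE[1][1].acc = 10

RS 2×2: PE[1][1] cycle-by-cycle (with neighbour feeds):
  after 0 — PE[0][1] acc=0, pass-E 0, pass-S 0
  after 0 — PE[1][0] acc=0, pass-E 0, pass-S 0
  after 0 — PE[1][1] acc=0, pass-E 0, pass-S 0
  after 1 — PE[0][1] acc=20, pass-E 20, pass-S 3
  after 1 — PE[1][0] acc=5, pass-E 5, pass-S 5
  after 1 — PE[1][1] acc=0, pass-E 0, pass-S 0
  after 2 — PE[0][1] acc=18, pass-E 18, pass-S 2
  after 2 — PE[1][0] acc=8, pass-E 8, pass-S 8
  after 2 — PE[1][1] acc=8, pass-E 8, pass-S 3
  after 3 — PE[0][1] acc=40, pass-E 40, pass-S 7
  after 3 — PE[1][0] acc=5, pass-E 5, pass-S 5
  after 3 — PE[1][1] acc=10, pass-E 10, pass-S 2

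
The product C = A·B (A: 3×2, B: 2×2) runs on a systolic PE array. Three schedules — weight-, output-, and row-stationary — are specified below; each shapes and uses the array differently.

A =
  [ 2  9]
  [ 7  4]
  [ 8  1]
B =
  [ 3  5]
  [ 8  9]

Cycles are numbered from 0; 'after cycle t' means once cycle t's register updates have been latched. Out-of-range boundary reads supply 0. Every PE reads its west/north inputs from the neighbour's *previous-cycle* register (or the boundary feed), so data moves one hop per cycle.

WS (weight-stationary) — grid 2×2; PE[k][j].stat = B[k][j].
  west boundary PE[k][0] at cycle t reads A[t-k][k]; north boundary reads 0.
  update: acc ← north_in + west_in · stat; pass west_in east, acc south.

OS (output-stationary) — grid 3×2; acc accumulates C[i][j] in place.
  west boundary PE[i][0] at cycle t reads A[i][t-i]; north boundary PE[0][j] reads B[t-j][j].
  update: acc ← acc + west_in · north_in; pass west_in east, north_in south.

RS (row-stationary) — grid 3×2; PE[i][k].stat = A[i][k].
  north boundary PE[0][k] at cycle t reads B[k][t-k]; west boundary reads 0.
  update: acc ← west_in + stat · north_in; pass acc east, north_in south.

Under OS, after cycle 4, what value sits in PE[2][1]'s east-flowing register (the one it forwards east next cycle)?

register = 1

OS on a 3×2 grid — tracing PE[2][1] and its feeders:
  cycle 0: PE[1][1] → acc 0, east 0, south 0
  cycle 0: PE[2][0] → acc 0, east 0, south 0
  cycle 0: PE[2][1] → acc 0, east 0, south 0
  cycle 1: PE[1][1] → acc 0, east 0, south 0
  cycle 1: PE[2][0] → acc 0, east 0, south 0
  cycle 1: PE[2][1] → acc 0, east 0, south 0
  cycle 2: PE[1][1] → acc 35, east 7, south 5
  cycle 2: PE[2][0] → acc 24, east 8, south 3
  cycle 2: PE[2][1] → acc 0, east 0, south 0
  cycle 3: PE[1][1] → acc 71, east 4, south 9
  cycle 3: PE[2][0] → acc 32, east 1, south 8
  cycle 3: PE[2][1] → acc 40, east 8, south 5
  cycle 4: PE[1][1] → acc 71, east 0, south 0
  cycle 4: PE[2][0] → acc 32, east 0, south 0
  cycle 4: PE[2][1] → acc 49, east 1, south 9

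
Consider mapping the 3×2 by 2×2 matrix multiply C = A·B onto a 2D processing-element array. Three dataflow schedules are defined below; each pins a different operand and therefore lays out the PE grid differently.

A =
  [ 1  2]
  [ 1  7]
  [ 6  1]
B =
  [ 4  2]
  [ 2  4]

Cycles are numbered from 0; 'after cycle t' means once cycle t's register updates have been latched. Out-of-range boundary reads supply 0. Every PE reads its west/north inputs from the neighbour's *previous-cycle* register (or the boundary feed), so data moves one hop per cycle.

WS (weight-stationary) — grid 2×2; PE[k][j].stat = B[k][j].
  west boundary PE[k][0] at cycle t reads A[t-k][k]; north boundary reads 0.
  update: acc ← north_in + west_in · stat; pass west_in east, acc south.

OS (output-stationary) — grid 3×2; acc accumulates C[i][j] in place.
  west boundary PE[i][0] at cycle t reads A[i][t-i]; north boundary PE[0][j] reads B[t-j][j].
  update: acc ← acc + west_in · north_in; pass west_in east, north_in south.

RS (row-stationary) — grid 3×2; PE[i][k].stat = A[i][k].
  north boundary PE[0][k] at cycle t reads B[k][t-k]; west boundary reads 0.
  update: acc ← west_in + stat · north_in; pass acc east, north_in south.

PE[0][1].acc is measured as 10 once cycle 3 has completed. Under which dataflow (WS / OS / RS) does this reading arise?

WS [2×2] PE[0][1] across cycles:
  t=0 PE[0][1]: acc=0 h=0 v=0
  t=1 PE[0][1]: acc=2 h=1 v=2
  t=2 PE[0][1]: acc=2 h=1 v=2
  t=3 PE[0][1]: acc=12 h=6 v=12
OS [3×2] PE[0][1] across cycles:
  t=0 PE[0][1]: acc=0 h=0 v=0
  t=1 PE[0][1]: acc=2 h=1 v=2
  t=2 PE[0][1]: acc=10 h=2 v=4
  t=3 PE[0][1]: acc=10 h=0 v=0
RS [3×2] PE[0][1] across cycles:
  t=0 PE[0][1]: acc=0 h=0 v=0
  t=1 PE[0][1]: acc=8 h=8 v=2
  t=2 PE[0][1]: acc=10 h=10 v=4
  t=3 PE[0][1]: acc=0 h=0 v=0

dataflow = OS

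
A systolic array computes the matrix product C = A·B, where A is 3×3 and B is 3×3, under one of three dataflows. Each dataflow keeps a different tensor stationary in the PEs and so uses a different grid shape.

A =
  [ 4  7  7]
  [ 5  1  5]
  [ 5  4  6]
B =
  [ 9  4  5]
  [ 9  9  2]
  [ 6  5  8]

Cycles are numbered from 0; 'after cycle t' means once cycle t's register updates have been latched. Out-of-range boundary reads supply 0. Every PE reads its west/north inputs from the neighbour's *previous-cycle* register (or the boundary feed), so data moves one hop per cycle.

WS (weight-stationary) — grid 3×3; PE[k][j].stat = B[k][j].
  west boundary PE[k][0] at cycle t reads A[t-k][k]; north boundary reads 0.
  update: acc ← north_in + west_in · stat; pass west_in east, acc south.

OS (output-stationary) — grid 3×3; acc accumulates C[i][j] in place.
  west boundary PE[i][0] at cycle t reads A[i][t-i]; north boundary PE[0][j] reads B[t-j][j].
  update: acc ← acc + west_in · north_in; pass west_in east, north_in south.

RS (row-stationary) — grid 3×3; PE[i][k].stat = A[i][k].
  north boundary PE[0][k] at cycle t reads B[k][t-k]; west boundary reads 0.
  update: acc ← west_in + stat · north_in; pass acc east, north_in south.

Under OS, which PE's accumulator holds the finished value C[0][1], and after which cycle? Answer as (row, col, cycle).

(row, col, cycle) = (0, 1, 3)

OS: C[0][1] accumulates in PE[0][1]:
  after 0 — PE[0][1] acc=0, pass-E 0, pass-S 0
  after 1 — PE[0][1] acc=16, pass-E 4, pass-S 4
  after 2 — PE[0][1] acc=79, pass-E 7, pass-S 9
  after 3 — PE[0][1] acc=114, pass-E 7, pass-S 5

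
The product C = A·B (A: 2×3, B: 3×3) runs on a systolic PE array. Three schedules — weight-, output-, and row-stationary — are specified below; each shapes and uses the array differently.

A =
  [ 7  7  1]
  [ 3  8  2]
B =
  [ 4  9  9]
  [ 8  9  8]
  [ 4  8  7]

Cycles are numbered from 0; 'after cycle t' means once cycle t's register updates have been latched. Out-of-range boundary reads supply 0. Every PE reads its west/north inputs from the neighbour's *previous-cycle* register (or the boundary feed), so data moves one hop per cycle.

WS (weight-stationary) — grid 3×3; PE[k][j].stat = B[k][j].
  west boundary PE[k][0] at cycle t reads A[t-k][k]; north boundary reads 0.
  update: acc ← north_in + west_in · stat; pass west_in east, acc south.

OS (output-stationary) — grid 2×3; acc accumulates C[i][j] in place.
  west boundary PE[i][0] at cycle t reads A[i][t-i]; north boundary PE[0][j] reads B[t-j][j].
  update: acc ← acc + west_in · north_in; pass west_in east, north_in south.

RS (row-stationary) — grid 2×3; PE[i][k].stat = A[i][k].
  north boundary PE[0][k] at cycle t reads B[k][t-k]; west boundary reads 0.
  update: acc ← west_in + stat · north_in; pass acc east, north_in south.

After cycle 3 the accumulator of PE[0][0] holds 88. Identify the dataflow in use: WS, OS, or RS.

dataflow = OS

WS [3×3] PE[0][0] across cycles:
  step 0 · PE0,0: acc=28; fwd→7 fwd↓28
  step 1 · PE0,0: acc=12; fwd→3 fwd↓12
  step 2 · PE0,0: acc=0; fwd→0 fwd↓0
  step 3 · PE0,0: acc=0; fwd→0 fwd↓0
OS [2×3] PE[0][0] across cycles:
  step 0 · PE0,0: acc=28; fwd→7 fwd↓4
  step 1 · PE0,0: acc=84; fwd→7 fwd↓8
  step 2 · PE0,0: acc=88; fwd→1 fwd↓4
  step 3 · PE0,0: acc=88; fwd→0 fwd↓0
RS [2×3] PE[0][0] across cycles:
  step 0 · PE0,0: acc=28; fwd→28 fwd↓4
  step 1 · PE0,0: acc=63; fwd→63 fwd↓9
  step 2 · PE0,0: acc=63; fwd→63 fwd↓9
  step 3 · PE0,0: acc=0; fwd→0 fwd↓0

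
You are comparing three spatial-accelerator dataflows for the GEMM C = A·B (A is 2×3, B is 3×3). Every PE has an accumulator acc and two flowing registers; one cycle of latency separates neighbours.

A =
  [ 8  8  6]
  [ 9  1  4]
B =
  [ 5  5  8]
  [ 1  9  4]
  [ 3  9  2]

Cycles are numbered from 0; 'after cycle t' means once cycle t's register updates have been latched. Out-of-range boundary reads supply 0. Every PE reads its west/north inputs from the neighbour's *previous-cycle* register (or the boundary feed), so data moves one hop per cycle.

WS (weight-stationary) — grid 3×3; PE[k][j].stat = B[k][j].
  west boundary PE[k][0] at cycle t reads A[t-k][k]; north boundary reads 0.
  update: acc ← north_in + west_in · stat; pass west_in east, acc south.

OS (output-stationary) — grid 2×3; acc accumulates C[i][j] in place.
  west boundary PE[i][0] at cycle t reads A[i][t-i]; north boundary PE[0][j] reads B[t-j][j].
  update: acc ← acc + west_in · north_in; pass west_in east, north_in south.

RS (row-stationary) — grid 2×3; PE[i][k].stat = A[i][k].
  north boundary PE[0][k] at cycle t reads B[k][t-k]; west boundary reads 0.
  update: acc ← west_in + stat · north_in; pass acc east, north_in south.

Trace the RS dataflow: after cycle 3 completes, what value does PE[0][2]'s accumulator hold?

PE[0][2].acc = 166

RS 2×3: PE[0][2] cycle-by-cycle (with neighbour feeds):
  0: (0,1).acc=0  regs=<0,0>
  0: (0,2).acc=0  regs=<0,0>
  1: (0,1).acc=48  regs=<48,1>
  1: (0,2).acc=0  regs=<0,0>
  2: (0,1).acc=112  regs=<112,9>
  2: (0,2).acc=66  regs=<66,3>
  3: (0,1).acc=96  regs=<96,4>
  3: (0,2).acc=166  regs=<166,9>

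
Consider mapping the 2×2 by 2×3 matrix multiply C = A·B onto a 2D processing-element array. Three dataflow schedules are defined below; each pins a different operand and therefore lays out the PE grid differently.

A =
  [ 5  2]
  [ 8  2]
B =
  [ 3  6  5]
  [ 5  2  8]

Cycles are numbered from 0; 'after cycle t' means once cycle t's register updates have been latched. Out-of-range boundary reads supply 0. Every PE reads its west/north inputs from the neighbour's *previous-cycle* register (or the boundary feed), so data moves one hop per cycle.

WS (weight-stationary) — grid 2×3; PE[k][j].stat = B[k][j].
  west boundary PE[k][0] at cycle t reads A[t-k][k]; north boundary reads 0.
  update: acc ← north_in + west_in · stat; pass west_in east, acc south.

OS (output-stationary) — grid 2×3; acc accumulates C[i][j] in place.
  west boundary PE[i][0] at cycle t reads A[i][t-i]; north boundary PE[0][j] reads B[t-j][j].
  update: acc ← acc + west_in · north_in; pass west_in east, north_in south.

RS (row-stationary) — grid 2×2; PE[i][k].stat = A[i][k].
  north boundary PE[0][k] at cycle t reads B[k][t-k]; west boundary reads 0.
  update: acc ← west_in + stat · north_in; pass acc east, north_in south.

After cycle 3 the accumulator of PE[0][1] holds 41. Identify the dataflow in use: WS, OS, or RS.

dataflow = RS

Under WS (2×3), PE[0][1]:
  @0  [0,1]  acc 0  |  →0  ↓0
  @1  [0,1]  acc 30  |  →5  ↓30
  @2  [0,1]  acc 48  |  →8  ↓48
  @3  [0,1]  acc 0  |  →0  ↓0
Under OS (2×3), PE[0][1]:
  @0  [0,1]  acc 0  |  →0  ↓0
  @1  [0,1]  acc 30  |  →5  ↓6
  @2  [0,1]  acc 34  |  →2  ↓2
  @3  [0,1]  acc 34  |  →0  ↓0
Under RS (2×2), PE[0][1]:
  @0  [0,1]  acc 0  |  →0  ↓0
  @1  [0,1]  acc 25  |  →25  ↓5
  @2  [0,1]  acc 34  |  →34  ↓2
  @3  [0,1]  acc 41  |  →41  ↓8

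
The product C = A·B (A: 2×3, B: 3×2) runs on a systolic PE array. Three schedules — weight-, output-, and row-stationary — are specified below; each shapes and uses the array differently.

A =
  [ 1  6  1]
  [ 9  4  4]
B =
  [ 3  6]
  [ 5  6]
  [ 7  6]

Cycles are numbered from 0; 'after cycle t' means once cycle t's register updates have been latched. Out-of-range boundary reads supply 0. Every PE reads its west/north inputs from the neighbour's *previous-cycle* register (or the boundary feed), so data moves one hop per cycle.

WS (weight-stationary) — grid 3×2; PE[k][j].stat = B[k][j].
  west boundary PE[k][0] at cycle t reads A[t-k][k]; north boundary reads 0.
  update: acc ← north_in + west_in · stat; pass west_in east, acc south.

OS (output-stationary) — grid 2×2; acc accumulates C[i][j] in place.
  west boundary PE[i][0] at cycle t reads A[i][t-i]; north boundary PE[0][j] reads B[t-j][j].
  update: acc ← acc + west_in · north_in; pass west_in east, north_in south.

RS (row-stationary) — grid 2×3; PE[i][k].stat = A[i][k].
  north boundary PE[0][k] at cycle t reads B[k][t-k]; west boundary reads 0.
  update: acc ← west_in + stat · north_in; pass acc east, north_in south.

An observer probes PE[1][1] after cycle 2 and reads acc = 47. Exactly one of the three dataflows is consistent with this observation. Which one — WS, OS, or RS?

WS (3×2 grid), PE[1][1]:
  t=0 PE[1][1]: acc=0 h=0 v=0
  t=1 PE[1][1]: acc=0 h=0 v=0
  t=2 PE[1][1]: acc=42 h=6 v=42
OS (2×2 grid), PE[1][1]:
  t=0 PE[1][1]: acc=0 h=0 v=0
  t=1 PE[1][1]: acc=0 h=0 v=0
  t=2 PE[1][1]: acc=54 h=9 v=6
RS (2×3 grid), PE[1][1]:
  t=0 PE[1][1]: acc=0 h=0 v=0
  t=1 PE[1][1]: acc=0 h=0 v=0
  t=2 PE[1][1]: acc=47 h=47 v=5

dataflow = RS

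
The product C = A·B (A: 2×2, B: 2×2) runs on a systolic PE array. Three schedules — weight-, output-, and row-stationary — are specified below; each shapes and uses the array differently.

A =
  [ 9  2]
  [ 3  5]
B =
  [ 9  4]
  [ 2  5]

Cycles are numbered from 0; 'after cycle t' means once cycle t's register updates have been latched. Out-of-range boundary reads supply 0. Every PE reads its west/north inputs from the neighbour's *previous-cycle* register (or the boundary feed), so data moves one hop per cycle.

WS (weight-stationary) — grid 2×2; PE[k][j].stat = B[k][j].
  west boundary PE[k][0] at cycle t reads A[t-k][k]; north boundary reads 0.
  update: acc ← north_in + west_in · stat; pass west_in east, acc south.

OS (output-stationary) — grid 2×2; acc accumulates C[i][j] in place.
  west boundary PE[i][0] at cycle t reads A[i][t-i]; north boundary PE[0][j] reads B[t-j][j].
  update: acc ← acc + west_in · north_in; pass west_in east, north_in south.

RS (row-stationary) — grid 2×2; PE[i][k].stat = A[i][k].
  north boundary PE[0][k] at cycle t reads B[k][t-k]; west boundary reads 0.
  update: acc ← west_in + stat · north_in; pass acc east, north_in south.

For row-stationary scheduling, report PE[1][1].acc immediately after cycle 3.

PE[1][1].acc = 37

Tracing RS — 2×2 array, target PE[1][1]:
  [0] (0,1) acc=0 (h:0 v:0)
  [0] (1,0) acc=0 (h:0 v:0)
  [0] (1,1) acc=0 (h:0 v:0)
  [1] (0,1) acc=85 (h:85 v:2)
  [1] (1,0) acc=27 (h:27 v:9)
  [1] (1,1) acc=0 (h:0 v:0)
  [2] (0,1) acc=46 (h:46 v:5)
  [2] (1,0) acc=12 (h:12 v:4)
  [2] (1,1) acc=37 (h:37 v:2)
  [3] (0,1) acc=0 (h:0 v:0)
  [3] (1,0) acc=0 (h:0 v:0)
  [3] (1,1) acc=37 (h:37 v:5)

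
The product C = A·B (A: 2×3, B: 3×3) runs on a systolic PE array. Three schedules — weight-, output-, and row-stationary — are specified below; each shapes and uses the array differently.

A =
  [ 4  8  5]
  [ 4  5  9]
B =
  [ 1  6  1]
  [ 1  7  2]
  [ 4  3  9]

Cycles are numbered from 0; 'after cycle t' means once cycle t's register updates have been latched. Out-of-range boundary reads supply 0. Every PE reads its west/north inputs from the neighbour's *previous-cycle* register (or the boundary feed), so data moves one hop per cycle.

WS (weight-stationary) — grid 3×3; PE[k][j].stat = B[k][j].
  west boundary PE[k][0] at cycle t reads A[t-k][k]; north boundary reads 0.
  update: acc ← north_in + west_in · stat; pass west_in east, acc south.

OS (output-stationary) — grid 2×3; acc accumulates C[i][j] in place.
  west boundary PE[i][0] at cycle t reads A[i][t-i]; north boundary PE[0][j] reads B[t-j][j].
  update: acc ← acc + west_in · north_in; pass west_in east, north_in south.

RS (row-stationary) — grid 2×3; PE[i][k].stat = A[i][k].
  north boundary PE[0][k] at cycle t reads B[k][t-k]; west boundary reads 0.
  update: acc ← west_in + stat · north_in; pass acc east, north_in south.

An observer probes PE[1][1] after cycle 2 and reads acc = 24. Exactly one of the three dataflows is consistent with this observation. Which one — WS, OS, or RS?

dataflow = OS

WS (3×3 grid), PE[1][1]:
  c0 r1c1: 0 / 0 / 0
  c1 r1c1: 0 / 0 / 0
  c2 r1c1: 80 / 8 / 80
OS (2×3 grid), PE[1][1]:
  c0 r1c1: 0 / 0 / 0
  c1 r1c1: 0 / 0 / 0
  c2 r1c1: 24 / 4 / 6
RS (2×3 grid), PE[1][1]:
  c0 r1c1: 0 / 0 / 0
  c1 r1c1: 0 / 0 / 0
  c2 r1c1: 9 / 9 / 1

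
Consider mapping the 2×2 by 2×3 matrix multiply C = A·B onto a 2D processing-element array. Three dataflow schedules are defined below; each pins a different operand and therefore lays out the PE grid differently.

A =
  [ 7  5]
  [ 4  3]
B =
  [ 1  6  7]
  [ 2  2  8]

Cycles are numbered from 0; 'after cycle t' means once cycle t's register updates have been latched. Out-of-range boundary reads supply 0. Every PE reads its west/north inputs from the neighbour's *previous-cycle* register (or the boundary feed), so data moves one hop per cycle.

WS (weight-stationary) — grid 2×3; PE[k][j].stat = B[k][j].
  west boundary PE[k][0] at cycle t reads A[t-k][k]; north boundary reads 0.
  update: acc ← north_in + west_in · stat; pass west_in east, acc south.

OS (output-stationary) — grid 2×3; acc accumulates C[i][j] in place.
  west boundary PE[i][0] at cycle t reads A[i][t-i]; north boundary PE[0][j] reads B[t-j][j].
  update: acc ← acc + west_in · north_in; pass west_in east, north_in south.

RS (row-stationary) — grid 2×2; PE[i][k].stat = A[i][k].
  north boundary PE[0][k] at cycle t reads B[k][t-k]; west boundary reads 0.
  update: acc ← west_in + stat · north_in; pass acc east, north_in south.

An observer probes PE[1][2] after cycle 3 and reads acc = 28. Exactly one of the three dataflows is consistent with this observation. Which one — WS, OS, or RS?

WS [2×3] PE[1][2] across cycles:
  c0 r1c2: 0 / 0 / 0
  c1 r1c2: 0 / 0 / 0
  c2 r1c2: 0 / 0 / 0
  c3 r1c2: 89 / 5 / 89
OS [2×3] PE[1][2] across cycles:
  c0 r1c2: 0 / 0 / 0
  c1 r1c2: 0 / 0 / 0
  c2 r1c2: 0 / 0 / 0
  c3 r1c2: 28 / 4 / 7
RS (2×2): PE[1][2] does not exist.

dataflow = OS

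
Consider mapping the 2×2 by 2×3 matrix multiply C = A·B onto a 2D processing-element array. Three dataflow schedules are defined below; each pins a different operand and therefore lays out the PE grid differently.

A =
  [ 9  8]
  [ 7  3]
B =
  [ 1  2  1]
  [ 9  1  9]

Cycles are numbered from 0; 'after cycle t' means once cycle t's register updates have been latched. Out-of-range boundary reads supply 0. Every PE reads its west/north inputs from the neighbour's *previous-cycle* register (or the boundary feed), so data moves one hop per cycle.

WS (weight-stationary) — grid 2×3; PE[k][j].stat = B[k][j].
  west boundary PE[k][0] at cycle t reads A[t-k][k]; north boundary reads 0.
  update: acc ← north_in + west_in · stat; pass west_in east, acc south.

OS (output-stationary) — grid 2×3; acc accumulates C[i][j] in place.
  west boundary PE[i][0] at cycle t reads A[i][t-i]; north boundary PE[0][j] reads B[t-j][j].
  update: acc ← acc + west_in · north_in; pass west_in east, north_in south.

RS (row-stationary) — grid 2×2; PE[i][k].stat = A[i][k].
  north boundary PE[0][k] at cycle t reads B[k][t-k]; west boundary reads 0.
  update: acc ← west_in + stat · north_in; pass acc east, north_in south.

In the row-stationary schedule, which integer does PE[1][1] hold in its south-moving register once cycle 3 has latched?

RS (2×2). Following PE[1][1] plus its west/north inputs:
  step 0 · PE0,1: acc=0; fwd→0 fwd↓0
  step 0 · PE1,0: acc=0; fwd→0 fwd↓0
  step 0 · PE1,1: acc=0; fwd→0 fwd↓0
  step 1 · PE0,1: acc=81; fwd→81 fwd↓9
  step 1 · PE1,0: acc=7; fwd→7 fwd↓1
  step 1 · PE1,1: acc=0; fwd→0 fwd↓0
  step 2 · PE0,1: acc=26; fwd→26 fwd↓1
  step 2 · PE1,0: acc=14; fwd→14 fwd↓2
  step 2 · PE1,1: acc=34; fwd→34 fwd↓9
  step 3 · PE0,1: acc=81; fwd→81 fwd↓9
  step 3 · PE1,0: acc=7; fwd→7 fwd↓1
  step 3 · PE1,1: acc=17; fwd→17 fwd↓1

register = 1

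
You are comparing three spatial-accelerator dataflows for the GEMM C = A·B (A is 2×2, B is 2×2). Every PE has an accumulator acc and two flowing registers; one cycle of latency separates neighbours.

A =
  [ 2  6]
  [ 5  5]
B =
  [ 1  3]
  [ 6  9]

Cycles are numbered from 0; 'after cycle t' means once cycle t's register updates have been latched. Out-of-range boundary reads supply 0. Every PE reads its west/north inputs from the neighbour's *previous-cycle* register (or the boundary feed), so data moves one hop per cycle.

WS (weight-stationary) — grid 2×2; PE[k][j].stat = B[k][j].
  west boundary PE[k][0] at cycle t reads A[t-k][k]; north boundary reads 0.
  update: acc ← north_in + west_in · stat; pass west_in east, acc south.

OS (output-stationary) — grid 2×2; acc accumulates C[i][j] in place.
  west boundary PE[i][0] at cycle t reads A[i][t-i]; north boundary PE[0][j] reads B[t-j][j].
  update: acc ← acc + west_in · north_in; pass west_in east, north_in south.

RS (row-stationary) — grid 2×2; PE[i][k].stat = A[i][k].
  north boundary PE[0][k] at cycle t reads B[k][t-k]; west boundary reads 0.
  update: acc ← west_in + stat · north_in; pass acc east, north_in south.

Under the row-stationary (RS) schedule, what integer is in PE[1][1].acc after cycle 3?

RS on a 2×2 grid — tracing PE[1][1] and its feeders:
  c0 r0c1: 0 / 0 / 0
  c0 r1c0: 0 / 0 / 0
  c0 r1c1: 0 / 0 / 0
  c1 r0c1: 38 / 38 / 6
  c1 r1c0: 5 / 5 / 1
  c1 r1c1: 0 / 0 / 0
  c2 r0c1: 60 / 60 / 9
  c2 r1c0: 15 / 15 / 3
  c2 r1c1: 35 / 35 / 6
  c3 r0c1: 0 / 0 / 0
  c3 r1c0: 0 / 0 / 0
  c3 r1c1: 60 / 60 / 9

PE[1][1].acc = 60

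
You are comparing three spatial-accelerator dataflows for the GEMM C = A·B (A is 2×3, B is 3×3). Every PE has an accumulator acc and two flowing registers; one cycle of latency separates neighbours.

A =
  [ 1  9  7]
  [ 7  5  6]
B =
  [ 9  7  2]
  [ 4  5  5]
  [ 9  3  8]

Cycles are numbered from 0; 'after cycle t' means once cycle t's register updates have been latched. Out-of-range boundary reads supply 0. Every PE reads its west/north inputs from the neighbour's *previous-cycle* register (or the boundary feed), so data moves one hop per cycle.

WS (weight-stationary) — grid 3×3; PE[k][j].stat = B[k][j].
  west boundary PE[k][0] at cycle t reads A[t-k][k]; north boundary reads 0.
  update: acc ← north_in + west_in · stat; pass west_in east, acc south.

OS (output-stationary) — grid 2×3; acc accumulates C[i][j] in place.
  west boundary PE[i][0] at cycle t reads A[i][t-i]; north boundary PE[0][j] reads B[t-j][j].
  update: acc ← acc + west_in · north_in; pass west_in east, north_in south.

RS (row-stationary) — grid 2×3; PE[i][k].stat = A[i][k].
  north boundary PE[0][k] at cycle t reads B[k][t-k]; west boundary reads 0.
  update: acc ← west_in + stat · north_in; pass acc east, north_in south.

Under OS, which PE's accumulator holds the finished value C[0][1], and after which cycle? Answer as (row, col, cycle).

OS — PE[0][1] is where C[0][1] collects:
  0: (0,1).acc=0  regs=<0,0>
  1: (0,1).acc=7  regs=<1,7>
  2: (0,1).acc=52  regs=<9,5>
  3: (0,1).acc=73  regs=<7,3>

(row, col, cycle) = (0, 1, 3)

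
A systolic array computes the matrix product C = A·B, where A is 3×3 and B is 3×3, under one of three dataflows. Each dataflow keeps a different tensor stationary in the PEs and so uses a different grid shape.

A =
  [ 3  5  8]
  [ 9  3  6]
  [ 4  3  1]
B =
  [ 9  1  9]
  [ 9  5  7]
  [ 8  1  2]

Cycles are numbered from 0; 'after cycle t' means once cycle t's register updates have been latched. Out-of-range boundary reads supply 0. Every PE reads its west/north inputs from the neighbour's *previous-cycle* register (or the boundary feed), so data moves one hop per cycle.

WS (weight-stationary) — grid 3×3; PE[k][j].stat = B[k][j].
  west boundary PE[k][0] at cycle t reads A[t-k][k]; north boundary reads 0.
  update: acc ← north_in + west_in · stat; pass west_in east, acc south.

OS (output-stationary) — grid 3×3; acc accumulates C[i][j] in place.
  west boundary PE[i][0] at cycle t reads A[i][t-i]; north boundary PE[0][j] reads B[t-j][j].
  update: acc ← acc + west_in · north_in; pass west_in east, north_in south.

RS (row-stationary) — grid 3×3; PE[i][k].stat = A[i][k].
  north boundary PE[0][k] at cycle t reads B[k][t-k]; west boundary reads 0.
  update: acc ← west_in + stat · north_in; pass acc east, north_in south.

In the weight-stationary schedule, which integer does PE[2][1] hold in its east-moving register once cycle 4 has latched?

Tracing WS — 3×3 array, target PE[2][1]:
  c0 r1c1: 0 / 0 / 0
  c0 r2c0: 0 / 0 / 0
  c0 r2c1: 0 / 0 / 0
  c1 r1c1: 0 / 0 / 0
  c1 r2c0: 0 / 0 / 0
  c1 r2c1: 0 / 0 / 0
  c2 r1c1: 28 / 5 / 28
  c2 r2c0: 136 / 8 / 136
  c2 r2c1: 0 / 0 / 0
  c3 r1c1: 24 / 3 / 24
  c3 r2c0: 156 / 6 / 156
  c3 r2c1: 36 / 8 / 36
  c4 r1c1: 19 / 3 / 19
  c4 r2c0: 71 / 1 / 71
  c4 r2c1: 30 / 6 / 30

register = 6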